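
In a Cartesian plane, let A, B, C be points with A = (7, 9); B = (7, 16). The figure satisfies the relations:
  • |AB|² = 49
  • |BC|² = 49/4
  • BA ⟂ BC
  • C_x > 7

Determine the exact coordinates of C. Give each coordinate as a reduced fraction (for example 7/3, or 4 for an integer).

C = (21/2, 16)

1. C_x = 21/2  [[BA ⟂ BC ⇒ -7y+112=0] ∩ [|C−(7, 16)|²=49/4]]
2. C_y = 16  [[BA ⟂ BC ⇒ -7y+112=0] ∩ [|C−(7, 16)|²=49/4]]
   so C = (21/2, 16)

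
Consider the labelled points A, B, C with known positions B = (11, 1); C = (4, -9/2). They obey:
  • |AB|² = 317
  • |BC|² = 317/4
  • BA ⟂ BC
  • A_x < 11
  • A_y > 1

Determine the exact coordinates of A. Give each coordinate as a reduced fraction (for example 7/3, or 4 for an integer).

A = (0, 15)

1. A_x = 0  [[BA ⟂ BC ⇒ -7x-11/2y+165/2=0] ∩ [|A−(11, 1)|²=317]]
2. A_y = 15  [[BA ⟂ BC ⇒ -7x-11/2y+165/2=0] ∩ [|A−(11, 1)|²=317]]
   so A = (0, 15)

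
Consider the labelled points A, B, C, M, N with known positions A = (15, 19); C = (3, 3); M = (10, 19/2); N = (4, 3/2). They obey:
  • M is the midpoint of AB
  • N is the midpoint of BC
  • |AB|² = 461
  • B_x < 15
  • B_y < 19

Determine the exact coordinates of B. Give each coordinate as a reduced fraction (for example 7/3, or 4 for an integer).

B = (5, 0)

1. B_x = 5  [B = 2·M−A = 2·(10, 19/2)−(15, 19)]
2. B_y = 0  [B = 2·M−A = 2·(10, 19/2)−(15, 19)]
   so B = (5, 0)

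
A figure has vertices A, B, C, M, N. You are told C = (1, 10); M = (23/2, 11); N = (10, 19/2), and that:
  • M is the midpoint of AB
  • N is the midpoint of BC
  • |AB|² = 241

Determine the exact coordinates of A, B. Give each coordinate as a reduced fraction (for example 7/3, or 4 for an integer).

1. B_x = 19  [B = 2·N−C = 2·(10, 19/2)−(1, 10)]
2. B_y = 9  [B = 2·N−C = 2·(10, 19/2)−(1, 10)]
   so B = (19, 9)
3. A_x = 4  [A = 2·M−B = 2·(23/2, 11)−(19, 9)]
4. A_y = 13  [A = 2·M−B = 2·(23/2, 11)−(19, 9)]
   so A = (4, 13)

A = (4, 13)
B = (19, 9)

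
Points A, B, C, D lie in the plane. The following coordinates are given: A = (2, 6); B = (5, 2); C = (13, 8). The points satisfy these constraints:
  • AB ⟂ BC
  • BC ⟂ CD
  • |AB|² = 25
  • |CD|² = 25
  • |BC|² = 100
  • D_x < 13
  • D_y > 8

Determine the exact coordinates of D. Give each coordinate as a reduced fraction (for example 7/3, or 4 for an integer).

1. D_x = 10  [[BC ⟂ CD ⇒ 8x+6y-152=0] ∩ [|D−(13, 8)|²=25]]
2. D_y = 12  [[BC ⟂ CD ⇒ 8x+6y-152=0] ∩ [|D−(13, 8)|²=25]]
   so D = (10, 12)

D = (10, 12)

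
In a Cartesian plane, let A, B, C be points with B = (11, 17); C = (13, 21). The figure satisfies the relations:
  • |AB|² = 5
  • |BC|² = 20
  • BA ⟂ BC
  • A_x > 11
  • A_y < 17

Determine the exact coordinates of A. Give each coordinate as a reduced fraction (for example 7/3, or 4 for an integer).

A = (13, 16)

1. A_x = 13  [[BA ⟂ BC ⇒ 2x+4y-90=0] ∩ [|A−(11, 17)|²=5]]
2. A_y = 16  [[BA ⟂ BC ⇒ 2x+4y-90=0] ∩ [|A−(11, 17)|²=5]]
   so A = (13, 16)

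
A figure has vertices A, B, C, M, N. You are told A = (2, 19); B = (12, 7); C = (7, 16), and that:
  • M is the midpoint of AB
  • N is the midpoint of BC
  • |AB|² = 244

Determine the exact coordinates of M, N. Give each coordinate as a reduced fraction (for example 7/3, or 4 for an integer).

1. M_x = 7  [2·M = A+B = (2, 19)+(12, 7)]
2. M_y = 13  [2·M = A+B = (2, 19)+(12, 7)]
   so M = (7, 13)
3. N_x = 19/2  [2·N = B+C = (12, 7)+(7, 16)]
4. N_y = 23/2  [2·N = B+C = (12, 7)+(7, 16)]
   so N = (19/2, 23/2)

M = (7, 13)
N = (19/2, 23/2)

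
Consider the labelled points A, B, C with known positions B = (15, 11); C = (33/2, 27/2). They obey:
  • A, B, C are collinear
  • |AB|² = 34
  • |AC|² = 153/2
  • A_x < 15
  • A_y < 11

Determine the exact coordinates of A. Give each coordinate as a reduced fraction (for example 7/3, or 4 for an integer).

A = (12, 6)

1. A_x = 12  [[A, B, C are collinear ⇒ -5/2x+3/2y+21=0] ∩ [|A−(15, 11)|²=34]]
2. A_y = 6  [[A, B, C are collinear ⇒ -5/2x+3/2y+21=0] ∩ [|A−(15, 11)|²=34]]
   so A = (12, 6)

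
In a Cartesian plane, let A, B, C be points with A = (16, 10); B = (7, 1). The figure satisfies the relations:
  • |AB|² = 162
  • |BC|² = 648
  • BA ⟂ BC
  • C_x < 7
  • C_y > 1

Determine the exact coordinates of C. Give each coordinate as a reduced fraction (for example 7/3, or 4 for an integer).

C = (-11, 19)

1. C_x = -11  [[BA ⟂ BC ⇒ 9x+9y-72=0] ∩ [|C−(7, 1)|²=648]]
2. C_y = 19  [[BA ⟂ BC ⇒ 9x+9y-72=0] ∩ [|C−(7, 1)|²=648]]
   so C = (-11, 19)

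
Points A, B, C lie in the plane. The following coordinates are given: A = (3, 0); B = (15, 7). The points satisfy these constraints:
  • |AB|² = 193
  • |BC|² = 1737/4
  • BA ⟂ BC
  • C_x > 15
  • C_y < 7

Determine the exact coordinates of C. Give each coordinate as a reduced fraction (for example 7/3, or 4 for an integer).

C = (51/2, -11)

1. C_x = 51/2  [[BA ⟂ BC ⇒ -12x-7y+229=0] ∩ [|C−(15, 7)|²=1737/4]]
2. C_y = -11  [[BA ⟂ BC ⇒ -12x-7y+229=0] ∩ [|C−(15, 7)|²=1737/4]]
   so C = (51/2, -11)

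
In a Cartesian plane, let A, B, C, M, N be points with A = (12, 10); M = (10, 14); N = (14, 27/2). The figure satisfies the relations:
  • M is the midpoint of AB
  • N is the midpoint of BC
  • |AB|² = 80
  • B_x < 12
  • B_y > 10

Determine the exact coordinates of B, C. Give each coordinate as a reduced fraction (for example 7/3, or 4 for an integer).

B = (8, 18)
C = (20, 9)

1. B_x = 8  [B = 2·M−A = 2·(10, 14)−(12, 10)]
2. B_y = 18  [B = 2·M−A = 2·(10, 14)−(12, 10)]
   so B = (8, 18)
3. C_x = 20  [C = 2·N−B = 2·(14, 27/2)−(8, 18)]
4. C_y = 9  [C = 2·N−B = 2·(14, 27/2)−(8, 18)]
   so C = (20, 9)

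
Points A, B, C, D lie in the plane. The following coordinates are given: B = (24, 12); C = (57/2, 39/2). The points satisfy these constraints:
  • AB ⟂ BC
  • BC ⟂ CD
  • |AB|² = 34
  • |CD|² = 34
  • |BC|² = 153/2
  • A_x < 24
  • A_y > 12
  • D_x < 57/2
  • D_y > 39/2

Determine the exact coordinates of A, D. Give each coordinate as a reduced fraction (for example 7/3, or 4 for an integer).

A = (19, 15)
D = (47/2, 45/2)

1. A_x = 19  [[AB ⟂ BC ⇒ -9/2x-15/2y+198=0] ∩ [|A−(24, 12)|²=34]]
2. A_y = 15  [[AB ⟂ BC ⇒ -9/2x-15/2y+198=0] ∩ [|A−(24, 12)|²=34]]
   so A = (19, 15)
3. D_x = 47/2  [[BC ⟂ CD ⇒ 9/2x+15/2y-549/2=0] ∩ [|D−(57/2, 39/2)|²=34]]
4. D_y = 45/2  [[BC ⟂ CD ⇒ 9/2x+15/2y-549/2=0] ∩ [|D−(57/2, 39/2)|²=34]]
   so D = (47/2, 45/2)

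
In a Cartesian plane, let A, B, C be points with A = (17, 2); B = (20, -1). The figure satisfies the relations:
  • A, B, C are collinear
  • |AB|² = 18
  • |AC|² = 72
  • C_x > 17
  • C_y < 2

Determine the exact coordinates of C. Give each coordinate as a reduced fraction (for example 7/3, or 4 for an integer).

C = (23, -4)

1. C_x = 23  [[A, B, C are collinear ⇒ 3x+3y-57=0] ∩ [|C−(17, 2)|²=72]]
2. C_y = -4  [[A, B, C are collinear ⇒ 3x+3y-57=0] ∩ [|C−(17, 2)|²=72]]
   so C = (23, -4)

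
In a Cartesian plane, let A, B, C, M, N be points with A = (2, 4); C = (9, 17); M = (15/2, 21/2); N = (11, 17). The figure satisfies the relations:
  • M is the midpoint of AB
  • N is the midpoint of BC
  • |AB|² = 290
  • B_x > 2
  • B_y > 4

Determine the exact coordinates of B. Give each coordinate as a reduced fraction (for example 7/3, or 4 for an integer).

1. B_x = 13  [B = 2·M−A = 2·(15/2, 21/2)−(2, 4)]
2. B_y = 17  [B = 2·M−A = 2·(15/2, 21/2)−(2, 4)]
   so B = (13, 17)

B = (13, 17)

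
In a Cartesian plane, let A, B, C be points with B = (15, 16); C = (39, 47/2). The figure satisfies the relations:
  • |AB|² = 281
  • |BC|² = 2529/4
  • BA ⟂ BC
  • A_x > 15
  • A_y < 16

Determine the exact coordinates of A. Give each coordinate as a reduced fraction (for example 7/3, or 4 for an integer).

1. A_x = 20  [[BA ⟂ BC ⇒ 24x+15/2y-480=0] ∩ [|A−(15, 16)|²=281]]
2. A_y = 0  [[BA ⟂ BC ⇒ 24x+15/2y-480=0] ∩ [|A−(15, 16)|²=281]]
   so A = (20, 0)

A = (20, 0)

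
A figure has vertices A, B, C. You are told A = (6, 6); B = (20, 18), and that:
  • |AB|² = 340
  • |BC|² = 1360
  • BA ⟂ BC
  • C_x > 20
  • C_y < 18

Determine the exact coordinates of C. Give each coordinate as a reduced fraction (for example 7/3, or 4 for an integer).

1. C_x = 44  [[BA ⟂ BC ⇒ -14x-12y+496=0] ∩ [|C−(20, 18)|²=1360]]
2. C_y = -10  [[BA ⟂ BC ⇒ -14x-12y+496=0] ∩ [|C−(20, 18)|²=1360]]
   so C = (44, -10)

C = (44, -10)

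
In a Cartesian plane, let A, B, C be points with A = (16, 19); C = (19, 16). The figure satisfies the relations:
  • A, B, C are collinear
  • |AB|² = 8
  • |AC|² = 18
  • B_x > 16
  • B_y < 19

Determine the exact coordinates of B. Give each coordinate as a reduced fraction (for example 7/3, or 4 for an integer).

B = (18, 17)

1. B_x = 18  [[A, B, C are collinear ⇒ -3x-3y+105=0] ∩ [|B−(16, 19)|²=8]]
2. B_y = 17  [[A, B, C are collinear ⇒ -3x-3y+105=0] ∩ [|B−(16, 19)|²=8]]
   so B = (18, 17)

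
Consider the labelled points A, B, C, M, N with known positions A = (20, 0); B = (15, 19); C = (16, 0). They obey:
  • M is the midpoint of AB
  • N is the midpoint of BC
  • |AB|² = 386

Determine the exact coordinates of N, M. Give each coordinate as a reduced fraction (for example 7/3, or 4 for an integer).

N = (31/2, 19/2)
M = (35/2, 19/2)

1. M_x = 35/2  [2·M = A+B = (20, 0)+(15, 19)]
2. M_y = 19/2  [2·M = A+B = (20, 0)+(15, 19)]
   so M = (35/2, 19/2)
3. N_x = 31/2  [2·N = B+C = (15, 19)+(16, 0)]
4. N_y = 19/2  [2·N = B+C = (15, 19)+(16, 0)]
   so N = (31/2, 19/2)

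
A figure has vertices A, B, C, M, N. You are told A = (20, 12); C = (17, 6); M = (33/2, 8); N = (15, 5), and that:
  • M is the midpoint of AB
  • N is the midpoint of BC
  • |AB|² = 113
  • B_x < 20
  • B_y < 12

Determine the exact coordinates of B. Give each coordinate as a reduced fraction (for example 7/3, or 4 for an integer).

B = (13, 4)

1. B_x = 13  [B = 2·M−A = 2·(33/2, 8)−(20, 12)]
2. B_y = 4  [B = 2·M−A = 2·(33/2, 8)−(20, 12)]
   so B = (13, 4)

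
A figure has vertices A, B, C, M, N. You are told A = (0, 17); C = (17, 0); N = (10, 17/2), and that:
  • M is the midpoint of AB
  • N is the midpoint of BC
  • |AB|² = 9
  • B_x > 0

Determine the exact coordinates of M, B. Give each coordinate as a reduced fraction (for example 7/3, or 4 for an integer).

M = (3/2, 17)
B = (3, 17)

1. B_x = 3  [B = 2·N−C = 2·(10, 17/2)−(17, 0)]
2. B_y = 17  [B = 2·N−C = 2·(10, 17/2)−(17, 0)]
   so B = (3, 17)
3. M_x = 3/2  [2·M = A+B = (0, 17)+(3, 17)]
4. M_y = 17  [2·M = A+B = (0, 17)+(3, 17)]
   so M = (3/2, 17)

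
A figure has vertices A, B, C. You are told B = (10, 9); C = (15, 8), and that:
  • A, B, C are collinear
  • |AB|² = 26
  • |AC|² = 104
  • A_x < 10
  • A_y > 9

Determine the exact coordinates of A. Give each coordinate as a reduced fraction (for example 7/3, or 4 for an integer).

A = (5, 10)

1. A_x = 5  [[A, B, C are collinear ⇒ 1x+5y-55=0] ∩ [|A−(10, 9)|²=26]]
2. A_y = 10  [[A, B, C are collinear ⇒ 1x+5y-55=0] ∩ [|A−(10, 9)|²=26]]
   so A = (5, 10)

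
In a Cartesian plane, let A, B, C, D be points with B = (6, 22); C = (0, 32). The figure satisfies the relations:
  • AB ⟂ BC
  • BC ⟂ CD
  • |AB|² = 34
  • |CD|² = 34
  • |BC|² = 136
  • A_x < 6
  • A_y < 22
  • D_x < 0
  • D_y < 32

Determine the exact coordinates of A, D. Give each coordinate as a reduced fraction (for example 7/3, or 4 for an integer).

1. A_x = 1  [[AB ⟂ BC ⇒ 6x-10y+184=0] ∩ [|A−(6, 22)|²=34]]
2. A_y = 19  [[AB ⟂ BC ⇒ 6x-10y+184=0] ∩ [|A−(6, 22)|²=34]]
   so A = (1, 19)
3. D_x = -5  [[BC ⟂ CD ⇒ -6x+10y-320=0] ∩ [|D−(0, 32)|²=34]]
4. D_y = 29  [[BC ⟂ CD ⇒ -6x+10y-320=0] ∩ [|D−(0, 32)|²=34]]
   so D = (-5, 29)

A = (1, 19)
D = (-5, 29)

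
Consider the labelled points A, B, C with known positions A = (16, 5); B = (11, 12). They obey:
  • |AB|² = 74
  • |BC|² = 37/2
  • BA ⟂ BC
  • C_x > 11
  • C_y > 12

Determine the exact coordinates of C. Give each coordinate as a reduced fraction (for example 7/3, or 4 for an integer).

C = (29/2, 29/2)

1. C_x = 29/2  [[BA ⟂ BC ⇒ 5x-7y+29=0] ∩ [|C−(11, 12)|²=37/2]]
2. C_y = 29/2  [[BA ⟂ BC ⇒ 5x-7y+29=0] ∩ [|C−(11, 12)|²=37/2]]
   so C = (29/2, 29/2)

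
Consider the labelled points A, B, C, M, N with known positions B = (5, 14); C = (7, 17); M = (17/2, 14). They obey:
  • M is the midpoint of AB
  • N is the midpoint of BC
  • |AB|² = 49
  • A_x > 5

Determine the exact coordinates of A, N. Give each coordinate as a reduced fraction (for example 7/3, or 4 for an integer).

A = (12, 14)
N = (6, 31/2)

1. A_x = 12  [A = 2·M−B = 2·(17/2, 14)−(5, 14)]
2. A_y = 14  [A = 2·M−B = 2·(17/2, 14)−(5, 14)]
   so A = (12, 14)
3. N_x = 6  [2·N = B+C = (5, 14)+(7, 17)]
4. N_y = 31/2  [2·N = B+C = (5, 14)+(7, 17)]
   so N = (6, 31/2)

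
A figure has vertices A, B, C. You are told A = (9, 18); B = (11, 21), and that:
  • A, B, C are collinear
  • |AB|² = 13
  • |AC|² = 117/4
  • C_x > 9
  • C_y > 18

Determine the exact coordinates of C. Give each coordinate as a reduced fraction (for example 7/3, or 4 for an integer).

1. C_x = 12  [[A, B, C are collinear ⇒ -3x+2y-9=0] ∩ [|C−(9, 18)|²=117/4]]
2. C_y = 45/2  [[A, B, C are collinear ⇒ -3x+2y-9=0] ∩ [|C−(9, 18)|²=117/4]]
   so C = (12, 45/2)

C = (12, 45/2)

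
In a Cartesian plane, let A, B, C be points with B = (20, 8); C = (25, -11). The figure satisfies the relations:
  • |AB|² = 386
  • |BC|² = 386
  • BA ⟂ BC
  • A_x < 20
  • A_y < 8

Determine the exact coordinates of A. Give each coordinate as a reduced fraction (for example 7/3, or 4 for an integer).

1. A_x = 1  [[BA ⟂ BC ⇒ 5x-19y+52=0] ∩ [|A−(20, 8)|²=386]]
2. A_y = 3  [[BA ⟂ BC ⇒ 5x-19y+52=0] ∩ [|A−(20, 8)|²=386]]
   so A = (1, 3)

A = (1, 3)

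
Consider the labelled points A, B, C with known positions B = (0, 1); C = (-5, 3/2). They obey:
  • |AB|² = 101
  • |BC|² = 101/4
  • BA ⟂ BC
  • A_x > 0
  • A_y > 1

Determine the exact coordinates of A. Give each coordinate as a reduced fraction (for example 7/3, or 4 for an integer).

1. A_x = 1  [[BA ⟂ BC ⇒ -5x+1/2y-1/2=0] ∩ [|A−(0, 1)|²=101]]
2. A_y = 11  [[BA ⟂ BC ⇒ -5x+1/2y-1/2=0] ∩ [|A−(0, 1)|²=101]]
   so A = (1, 11)

A = (1, 11)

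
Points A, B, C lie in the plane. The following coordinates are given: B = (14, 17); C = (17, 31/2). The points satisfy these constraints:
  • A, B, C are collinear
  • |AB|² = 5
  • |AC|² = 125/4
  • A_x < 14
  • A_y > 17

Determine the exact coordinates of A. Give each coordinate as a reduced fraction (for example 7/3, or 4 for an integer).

A = (12, 18)

1. A_x = 12  [[A, B, C are collinear ⇒ 3/2x+3y-72=0] ∩ [|A−(14, 17)|²=5]]
2. A_y = 18  [[A, B, C are collinear ⇒ 3/2x+3y-72=0] ∩ [|A−(14, 17)|²=5]]
   so A = (12, 18)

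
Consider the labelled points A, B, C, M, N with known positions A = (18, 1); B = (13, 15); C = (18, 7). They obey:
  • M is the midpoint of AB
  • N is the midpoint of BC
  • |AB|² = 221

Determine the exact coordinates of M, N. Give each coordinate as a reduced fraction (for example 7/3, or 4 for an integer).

M = (31/2, 8)
N = (31/2, 11)

1. M_x = 31/2  [2·M = A+B = (18, 1)+(13, 15)]
2. M_y = 8  [2·M = A+B = (18, 1)+(13, 15)]
   so M = (31/2, 8)
3. N_x = 31/2  [2·N = B+C = (13, 15)+(18, 7)]
4. N_y = 11  [2·N = B+C = (13, 15)+(18, 7)]
   so N = (31/2, 11)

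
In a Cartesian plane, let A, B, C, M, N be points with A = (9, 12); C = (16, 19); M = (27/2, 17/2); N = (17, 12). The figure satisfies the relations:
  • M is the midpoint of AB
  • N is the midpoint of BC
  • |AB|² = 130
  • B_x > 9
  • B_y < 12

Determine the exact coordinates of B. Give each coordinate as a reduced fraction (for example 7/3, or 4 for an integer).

1. B_x = 18  [B = 2·M−A = 2·(27/2, 17/2)−(9, 12)]
2. B_y = 5  [B = 2·M−A = 2·(27/2, 17/2)−(9, 12)]
   so B = (18, 5)

B = (18, 5)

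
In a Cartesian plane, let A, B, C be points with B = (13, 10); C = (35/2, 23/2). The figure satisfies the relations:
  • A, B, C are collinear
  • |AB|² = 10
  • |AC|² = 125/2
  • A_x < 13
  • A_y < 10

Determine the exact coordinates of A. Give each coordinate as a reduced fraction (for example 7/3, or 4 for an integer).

1. A_x = 10  [[A, B, C are collinear ⇒ -3/2x+9/2y-51/2=0] ∩ [|A−(13, 10)|²=10]]
2. A_y = 9  [[A, B, C are collinear ⇒ -3/2x+9/2y-51/2=0] ∩ [|A−(13, 10)|²=10]]
   so A = (10, 9)

A = (10, 9)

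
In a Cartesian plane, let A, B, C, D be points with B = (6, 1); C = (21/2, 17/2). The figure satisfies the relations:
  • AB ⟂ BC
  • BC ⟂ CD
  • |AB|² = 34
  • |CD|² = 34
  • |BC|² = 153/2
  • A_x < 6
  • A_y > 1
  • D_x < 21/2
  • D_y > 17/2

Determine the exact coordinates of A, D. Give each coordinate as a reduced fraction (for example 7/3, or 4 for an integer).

A = (1, 4)
D = (11/2, 23/2)

1. A_x = 1  [[AB ⟂ BC ⇒ -9/2x-15/2y+69/2=0] ∩ [|A−(6, 1)|²=34]]
2. A_y = 4  [[AB ⟂ BC ⇒ -9/2x-15/2y+69/2=0] ∩ [|A−(6, 1)|²=34]]
   so A = (1, 4)
3. D_x = 11/2  [[BC ⟂ CD ⇒ 9/2x+15/2y-111=0] ∩ [|D−(21/2, 17/2)|²=34]]
4. D_y = 23/2  [[BC ⟂ CD ⇒ 9/2x+15/2y-111=0] ∩ [|D−(21/2, 17/2)|²=34]]
   so D = (11/2, 23/2)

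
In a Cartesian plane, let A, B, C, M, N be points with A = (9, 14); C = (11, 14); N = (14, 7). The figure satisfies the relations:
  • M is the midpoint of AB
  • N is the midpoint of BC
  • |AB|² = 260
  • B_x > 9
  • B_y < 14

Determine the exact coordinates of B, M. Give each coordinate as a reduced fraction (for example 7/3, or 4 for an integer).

B = (17, 0)
M = (13, 7)

1. B_x = 17  [B = 2·N−C = 2·(14, 7)−(11, 14)]
2. B_y = 0  [B = 2·N−C = 2·(14, 7)−(11, 14)]
   so B = (17, 0)
3. M_x = 13  [2·M = A+B = (9, 14)+(17, 0)]
4. M_y = 7  [2·M = A+B = (9, 14)+(17, 0)]
   so M = (13, 7)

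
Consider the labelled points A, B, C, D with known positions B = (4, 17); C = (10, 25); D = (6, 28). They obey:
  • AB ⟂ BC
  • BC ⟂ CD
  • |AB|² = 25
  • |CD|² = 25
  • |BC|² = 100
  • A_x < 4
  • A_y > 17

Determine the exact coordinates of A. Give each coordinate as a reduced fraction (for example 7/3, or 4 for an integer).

A = (0, 20)

1. A_x = 0  [[AB ⟂ BC ⇒ -6x-8y+160=0] ∩ [|A−(4, 17)|²=25]]
2. A_y = 20  [[AB ⟂ BC ⇒ -6x-8y+160=0] ∩ [|A−(4, 17)|²=25]]
   so A = (0, 20)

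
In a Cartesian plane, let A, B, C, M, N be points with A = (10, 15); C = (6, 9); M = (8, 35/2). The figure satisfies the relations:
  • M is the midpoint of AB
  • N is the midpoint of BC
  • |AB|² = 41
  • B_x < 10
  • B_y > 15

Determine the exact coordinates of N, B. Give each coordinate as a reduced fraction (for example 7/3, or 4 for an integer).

1. B_x = 6  [B = 2·M−A = 2·(8, 35/2)−(10, 15)]
2. B_y = 20  [B = 2·M−A = 2·(8, 35/2)−(10, 15)]
   so B = (6, 20)
3. N_x = 6  [2·N = B+C = (6, 20)+(6, 9)]
4. N_y = 29/2  [2·N = B+C = (6, 20)+(6, 9)]
   so N = (6, 29/2)

N = (6, 29/2)
B = (6, 20)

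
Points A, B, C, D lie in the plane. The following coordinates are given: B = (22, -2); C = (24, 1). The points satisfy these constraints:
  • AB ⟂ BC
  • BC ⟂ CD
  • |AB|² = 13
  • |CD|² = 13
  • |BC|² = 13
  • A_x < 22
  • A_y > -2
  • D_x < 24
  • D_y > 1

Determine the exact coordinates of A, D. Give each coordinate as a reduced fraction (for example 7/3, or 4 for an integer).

1. A_x = 19  [[AB ⟂ BC ⇒ -2x-3y+38=0] ∩ [|A−(22, -2)|²=13]]
2. A_y = 0  [[AB ⟂ BC ⇒ -2x-3y+38=0] ∩ [|A−(22, -2)|²=13]]
   so A = (19, 0)
3. D_x = 21  [[BC ⟂ CD ⇒ 2x+3y-51=0] ∩ [|D−(24, 1)|²=13]]
4. D_y = 3  [[BC ⟂ CD ⇒ 2x+3y-51=0] ∩ [|D−(24, 1)|²=13]]
   so D = (21, 3)

A = (19, 0)
D = (21, 3)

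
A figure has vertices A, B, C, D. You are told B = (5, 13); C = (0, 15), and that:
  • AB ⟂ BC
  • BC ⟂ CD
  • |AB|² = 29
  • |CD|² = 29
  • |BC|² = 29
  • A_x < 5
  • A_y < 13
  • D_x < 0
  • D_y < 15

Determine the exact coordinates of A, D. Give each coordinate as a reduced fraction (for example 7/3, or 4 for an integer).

1. A_x = 3  [[AB ⟂ BC ⇒ 5x-2y+1=0] ∩ [|A−(5, 13)|²=29]]
2. A_y = 8  [[AB ⟂ BC ⇒ 5x-2y+1=0] ∩ [|A−(5, 13)|²=29]]
   so A = (3, 8)
3. D_x = -2  [[BC ⟂ CD ⇒ -5x+2y-30=0] ∩ [|D−(0, 15)|²=29]]
4. D_y = 10  [[BC ⟂ CD ⇒ -5x+2y-30=0] ∩ [|D−(0, 15)|²=29]]
   so D = (-2, 10)

A = (3, 8)
D = (-2, 10)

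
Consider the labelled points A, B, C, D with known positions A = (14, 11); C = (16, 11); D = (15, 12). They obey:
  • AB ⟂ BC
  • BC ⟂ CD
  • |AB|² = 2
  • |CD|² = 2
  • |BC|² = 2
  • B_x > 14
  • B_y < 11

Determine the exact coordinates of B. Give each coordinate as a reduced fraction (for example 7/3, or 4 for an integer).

B = (15, 10)

1. B_x = 15  [[BC ⟂ CD ⇒ 1x-1y-5=0] ∩ [|B−(14, 11)|²=2]]
2. B_y = 10  [[BC ⟂ CD ⇒ 1x-1y-5=0] ∩ [|B−(14, 11)|²=2]]
   so B = (15, 10)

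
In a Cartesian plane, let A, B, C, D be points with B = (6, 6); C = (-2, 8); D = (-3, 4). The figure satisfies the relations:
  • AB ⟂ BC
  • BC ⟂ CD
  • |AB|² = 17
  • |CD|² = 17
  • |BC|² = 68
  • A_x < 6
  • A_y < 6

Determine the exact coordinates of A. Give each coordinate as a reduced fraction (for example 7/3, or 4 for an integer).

A = (5, 2)

1. A_x = 5  [[AB ⟂ BC ⇒ 8x-2y-36=0] ∩ [|A−(6, 6)|²=17]]
2. A_y = 2  [[AB ⟂ BC ⇒ 8x-2y-36=0] ∩ [|A−(6, 6)|²=17]]
   so A = (5, 2)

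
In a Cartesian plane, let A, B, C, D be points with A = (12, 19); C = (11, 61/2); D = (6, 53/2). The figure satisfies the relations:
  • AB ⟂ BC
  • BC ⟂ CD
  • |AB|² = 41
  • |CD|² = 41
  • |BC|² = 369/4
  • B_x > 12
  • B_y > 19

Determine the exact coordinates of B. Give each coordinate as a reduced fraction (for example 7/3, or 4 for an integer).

1. B_x = 17  [[BC ⟂ CD ⇒ 5x+4y-177=0] ∩ [|B−(12, 19)|²=41]]
2. B_y = 23  [[BC ⟂ CD ⇒ 5x+4y-177=0] ∩ [|B−(12, 19)|²=41]]
   so B = (17, 23)

B = (17, 23)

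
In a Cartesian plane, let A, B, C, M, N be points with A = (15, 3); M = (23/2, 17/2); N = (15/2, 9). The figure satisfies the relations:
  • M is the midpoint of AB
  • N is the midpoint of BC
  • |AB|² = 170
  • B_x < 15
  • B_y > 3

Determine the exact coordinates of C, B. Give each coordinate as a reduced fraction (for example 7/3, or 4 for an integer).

1. B_x = 8  [B = 2·M−A = 2·(23/2, 17/2)−(15, 3)]
2. B_y = 14  [B = 2·M−A = 2·(23/2, 17/2)−(15, 3)]
   so B = (8, 14)
3. C_x = 7  [C = 2·N−B = 2·(15/2, 9)−(8, 14)]
4. C_y = 4  [C = 2·N−B = 2·(15/2, 9)−(8, 14)]
   so C = (7, 4)

C = (7, 4)
B = (8, 14)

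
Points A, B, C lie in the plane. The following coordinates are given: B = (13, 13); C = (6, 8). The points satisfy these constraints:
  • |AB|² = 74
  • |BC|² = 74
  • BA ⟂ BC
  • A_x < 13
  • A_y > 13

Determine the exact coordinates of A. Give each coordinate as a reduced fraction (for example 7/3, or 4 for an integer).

A = (8, 20)

1. A_x = 8  [[BA ⟂ BC ⇒ -7x-5y+156=0] ∩ [|A−(13, 13)|²=74]]
2. A_y = 20  [[BA ⟂ BC ⇒ -7x-5y+156=0] ∩ [|A−(13, 13)|²=74]]
   so A = (8, 20)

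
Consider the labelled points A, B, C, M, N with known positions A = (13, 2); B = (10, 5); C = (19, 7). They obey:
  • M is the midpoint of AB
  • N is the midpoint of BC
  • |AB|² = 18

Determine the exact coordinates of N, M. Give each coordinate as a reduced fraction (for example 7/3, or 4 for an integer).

N = (29/2, 6)
M = (23/2, 7/2)

1. M_x = 23/2  [2·M = A+B = (13, 2)+(10, 5)]
2. M_y = 7/2  [2·M = A+B = (13, 2)+(10, 5)]
   so M = (23/2, 7/2)
3. N_x = 29/2  [2·N = B+C = (10, 5)+(19, 7)]
4. N_y = 6  [2·N = B+C = (10, 5)+(19, 7)]
   so N = (29/2, 6)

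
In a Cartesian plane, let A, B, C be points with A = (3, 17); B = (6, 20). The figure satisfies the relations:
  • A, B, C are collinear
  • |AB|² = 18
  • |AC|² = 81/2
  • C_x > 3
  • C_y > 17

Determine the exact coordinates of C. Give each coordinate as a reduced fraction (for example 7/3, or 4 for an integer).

C = (15/2, 43/2)

1. C_x = 15/2  [[A, B, C are collinear ⇒ -3x+3y-42=0] ∩ [|C−(3, 17)|²=81/2]]
2. C_y = 43/2  [[A, B, C are collinear ⇒ -3x+3y-42=0] ∩ [|C−(3, 17)|²=81/2]]
   so C = (15/2, 43/2)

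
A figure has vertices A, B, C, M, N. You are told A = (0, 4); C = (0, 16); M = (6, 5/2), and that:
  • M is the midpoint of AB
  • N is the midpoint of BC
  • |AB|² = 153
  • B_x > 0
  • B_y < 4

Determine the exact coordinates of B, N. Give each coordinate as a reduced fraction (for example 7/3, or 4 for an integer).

B = (12, 1)
N = (6, 17/2)

1. B_x = 12  [B = 2·M−A = 2·(6, 5/2)−(0, 4)]
2. B_y = 1  [B = 2·M−A = 2·(6, 5/2)−(0, 4)]
   so B = (12, 1)
3. N_x = 6  [2·N = B+C = (12, 1)+(0, 16)]
4. N_y = 17/2  [2·N = B+C = (12, 1)+(0, 16)]
   so N = (6, 17/2)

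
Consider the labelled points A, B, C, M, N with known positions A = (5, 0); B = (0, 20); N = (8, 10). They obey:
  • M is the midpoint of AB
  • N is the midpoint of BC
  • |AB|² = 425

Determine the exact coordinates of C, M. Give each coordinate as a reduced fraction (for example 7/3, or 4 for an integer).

C = (16, 0)
M = (5/2, 10)

1. M_x = 5/2  [2·M = A+B = (5, 0)+(0, 20)]
2. M_y = 10  [2·M = A+B = (5, 0)+(0, 20)]
   so M = (5/2, 10)
3. C_x = 16  [C = 2·N−B = 2·(8, 10)−(0, 20)]
4. C_y = 0  [C = 2·N−B = 2·(8, 10)−(0, 20)]
   so C = (16, 0)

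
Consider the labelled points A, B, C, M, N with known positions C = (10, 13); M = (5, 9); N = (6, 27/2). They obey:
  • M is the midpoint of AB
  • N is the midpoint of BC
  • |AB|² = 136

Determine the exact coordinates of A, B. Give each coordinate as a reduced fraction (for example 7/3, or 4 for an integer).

A = (8, 4)
B = (2, 14)

1. B_x = 2  [B = 2·N−C = 2·(6, 27/2)−(10, 13)]
2. B_y = 14  [B = 2·N−C = 2·(6, 27/2)−(10, 13)]
   so B = (2, 14)
3. A_x = 8  [A = 2·M−B = 2·(5, 9)−(2, 14)]
4. A_y = 4  [A = 2·M−B = 2·(5, 9)−(2, 14)]
   so A = (8, 4)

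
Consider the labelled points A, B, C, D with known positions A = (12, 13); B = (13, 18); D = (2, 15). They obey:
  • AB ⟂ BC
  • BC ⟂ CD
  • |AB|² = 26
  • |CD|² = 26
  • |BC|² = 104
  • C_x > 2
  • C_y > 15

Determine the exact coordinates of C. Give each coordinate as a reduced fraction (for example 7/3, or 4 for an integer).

1. C_x = 3  [[AB ⟂ BC ⇒ 1x+5y-103=0] ∩ [|C−(2, 15)|²=26]]
2. C_y = 20  [[AB ⟂ BC ⇒ 1x+5y-103=0] ∩ [|C−(2, 15)|²=26]]
   so C = (3, 20)

C = (3, 20)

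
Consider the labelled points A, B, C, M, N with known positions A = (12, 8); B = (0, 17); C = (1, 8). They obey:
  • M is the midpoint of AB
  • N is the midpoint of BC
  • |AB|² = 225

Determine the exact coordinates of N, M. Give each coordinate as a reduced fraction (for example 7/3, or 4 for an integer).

N = (1/2, 25/2)
M = (6, 25/2)

1. M_x = 6  [2·M = A+B = (12, 8)+(0, 17)]
2. M_y = 25/2  [2·M = A+B = (12, 8)+(0, 17)]
   so M = (6, 25/2)
3. N_x = 1/2  [2·N = B+C = (0, 17)+(1, 8)]
4. N_y = 25/2  [2·N = B+C = (0, 17)+(1, 8)]
   so N = (1/2, 25/2)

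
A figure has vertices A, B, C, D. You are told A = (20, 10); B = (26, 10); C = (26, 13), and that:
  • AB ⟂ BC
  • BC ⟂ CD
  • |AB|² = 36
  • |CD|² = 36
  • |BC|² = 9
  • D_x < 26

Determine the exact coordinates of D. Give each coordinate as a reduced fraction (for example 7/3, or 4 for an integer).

D = (20, 13)

1. D_x = 20  [[BC ⟂ CD ⇒ 3y-39=0] ∩ [|D−(26, 13)|²=36]]
2. D_y = 13  [[BC ⟂ CD ⇒ 3y-39=0] ∩ [|D−(26, 13)|²=36]]
   so D = (20, 13)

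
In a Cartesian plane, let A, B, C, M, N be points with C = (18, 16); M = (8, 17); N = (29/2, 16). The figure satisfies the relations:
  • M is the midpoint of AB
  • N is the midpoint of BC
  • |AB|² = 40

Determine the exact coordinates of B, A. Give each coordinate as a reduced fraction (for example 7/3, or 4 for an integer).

B = (11, 16)
A = (5, 18)

1. B_x = 11  [B = 2·N−C = 2·(29/2, 16)−(18, 16)]
2. B_y = 16  [B = 2·N−C = 2·(29/2, 16)−(18, 16)]
   so B = (11, 16)
3. A_x = 5  [A = 2·M−B = 2·(8, 17)−(11, 16)]
4. A_y = 18  [A = 2·M−B = 2·(8, 17)−(11, 16)]
   so A = (5, 18)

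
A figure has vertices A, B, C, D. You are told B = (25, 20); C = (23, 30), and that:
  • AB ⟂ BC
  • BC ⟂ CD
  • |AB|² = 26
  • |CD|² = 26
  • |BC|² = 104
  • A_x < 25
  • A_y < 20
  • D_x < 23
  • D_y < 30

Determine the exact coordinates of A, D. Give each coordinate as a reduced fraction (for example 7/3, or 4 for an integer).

1. A_x = 20  [[AB ⟂ BC ⇒ 2x-10y+150=0] ∩ [|A−(25, 20)|²=26]]
2. A_y = 19  [[AB ⟂ BC ⇒ 2x-10y+150=0] ∩ [|A−(25, 20)|²=26]]
   so A = (20, 19)
3. D_x = 18  [[BC ⟂ CD ⇒ -2x+10y-254=0] ∩ [|D−(23, 30)|²=26]]
4. D_y = 29  [[BC ⟂ CD ⇒ -2x+10y-254=0] ∩ [|D−(23, 30)|²=26]]
   so D = (18, 29)

A = (20, 19)
D = (18, 29)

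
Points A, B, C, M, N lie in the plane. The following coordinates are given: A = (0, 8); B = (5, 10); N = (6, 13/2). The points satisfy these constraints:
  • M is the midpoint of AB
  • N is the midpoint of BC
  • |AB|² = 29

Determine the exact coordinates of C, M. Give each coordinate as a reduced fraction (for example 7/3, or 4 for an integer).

1. M_x = 5/2  [2·M = A+B = (0, 8)+(5, 10)]
2. M_y = 9  [2·M = A+B = (0, 8)+(5, 10)]
   so M = (5/2, 9)
3. C_x = 7  [C = 2·N−B = 2·(6, 13/2)−(5, 10)]
4. C_y = 3  [C = 2·N−B = 2·(6, 13/2)−(5, 10)]
   so C = (7, 3)

C = (7, 3)
M = (5/2, 9)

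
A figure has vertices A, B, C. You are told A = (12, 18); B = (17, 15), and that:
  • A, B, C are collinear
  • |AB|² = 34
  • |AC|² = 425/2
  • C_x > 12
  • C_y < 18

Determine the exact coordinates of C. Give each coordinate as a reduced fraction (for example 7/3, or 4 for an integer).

C = (49/2, 21/2)

1. C_x = 49/2  [[A, B, C are collinear ⇒ 3x+5y-126=0] ∩ [|C−(12, 18)|²=425/2]]
2. C_y = 21/2  [[A, B, C are collinear ⇒ 3x+5y-126=0] ∩ [|C−(12, 18)|²=425/2]]
   so C = (49/2, 21/2)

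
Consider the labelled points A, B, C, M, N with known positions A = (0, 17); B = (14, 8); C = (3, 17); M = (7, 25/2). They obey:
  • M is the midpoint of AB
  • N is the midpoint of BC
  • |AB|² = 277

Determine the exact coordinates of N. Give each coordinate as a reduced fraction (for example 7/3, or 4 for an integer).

N = (17/2, 25/2)

1. N_x = 17/2  [2·N = B+C = (14, 8)+(3, 17)]
2. N_y = 25/2  [2·N = B+C = (14, 8)+(3, 17)]
   so N = (17/2, 25/2)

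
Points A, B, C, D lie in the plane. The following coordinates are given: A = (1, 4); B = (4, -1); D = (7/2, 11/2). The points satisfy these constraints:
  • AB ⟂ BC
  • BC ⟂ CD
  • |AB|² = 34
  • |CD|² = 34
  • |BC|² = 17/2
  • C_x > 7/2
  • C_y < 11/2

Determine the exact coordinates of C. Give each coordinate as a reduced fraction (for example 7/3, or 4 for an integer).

C = (13/2, 1/2)

1. C_x = 13/2  [[AB ⟂ BC ⇒ 3x-5y-17=0] ∩ [|C−(7/2, 11/2)|²=34]]
2. C_y = 1/2  [[AB ⟂ BC ⇒ 3x-5y-17=0] ∩ [|C−(7/2, 11/2)|²=34]]
   so C = (13/2, 1/2)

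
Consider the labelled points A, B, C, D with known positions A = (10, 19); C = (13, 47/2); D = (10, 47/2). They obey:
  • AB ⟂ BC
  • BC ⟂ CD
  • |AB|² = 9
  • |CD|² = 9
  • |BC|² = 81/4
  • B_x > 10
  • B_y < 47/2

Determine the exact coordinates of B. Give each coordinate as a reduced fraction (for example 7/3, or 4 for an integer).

B = (13, 19)

1. B_x = 13  [[BC ⟂ CD ⇒ 3x-39=0] ∩ [|B−(10, 19)|²=9]]
2. B_y = 19  [[BC ⟂ CD ⇒ 3x-39=0] ∩ [|B−(10, 19)|²=9]]
   so B = (13, 19)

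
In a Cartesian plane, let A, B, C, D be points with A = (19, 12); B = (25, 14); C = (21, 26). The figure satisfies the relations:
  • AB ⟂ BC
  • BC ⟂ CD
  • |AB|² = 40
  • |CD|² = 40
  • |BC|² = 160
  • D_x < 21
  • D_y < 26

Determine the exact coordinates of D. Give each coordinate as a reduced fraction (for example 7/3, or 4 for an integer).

D = (15, 24)

1. D_x = 15  [[BC ⟂ CD ⇒ -4x+12y-228=0] ∩ [|D−(21, 26)|²=40]]
2. D_y = 24  [[BC ⟂ CD ⇒ -4x+12y-228=0] ∩ [|D−(21, 26)|²=40]]
   so D = (15, 24)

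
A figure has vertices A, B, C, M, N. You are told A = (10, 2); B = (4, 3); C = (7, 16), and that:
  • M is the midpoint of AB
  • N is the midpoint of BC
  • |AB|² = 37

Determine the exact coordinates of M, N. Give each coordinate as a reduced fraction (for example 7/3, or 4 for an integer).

1. M_x = 7  [2·M = A+B = (10, 2)+(4, 3)]
2. M_y = 5/2  [2·M = A+B = (10, 2)+(4, 3)]
   so M = (7, 5/2)
3. N_x = 11/2  [2·N = B+C = (4, 3)+(7, 16)]
4. N_y = 19/2  [2·N = B+C = (4, 3)+(7, 16)]
   so N = (11/2, 19/2)

M = (7, 5/2)
N = (11/2, 19/2)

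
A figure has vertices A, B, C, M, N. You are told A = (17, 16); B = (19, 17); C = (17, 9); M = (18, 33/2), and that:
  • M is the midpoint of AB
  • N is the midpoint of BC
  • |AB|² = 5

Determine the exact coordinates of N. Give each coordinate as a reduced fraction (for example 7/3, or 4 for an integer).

1. N_x = 18  [2·N = B+C = (19, 17)+(17, 9)]
2. N_y = 13  [2·N = B+C = (19, 17)+(17, 9)]
   so N = (18, 13)

N = (18, 13)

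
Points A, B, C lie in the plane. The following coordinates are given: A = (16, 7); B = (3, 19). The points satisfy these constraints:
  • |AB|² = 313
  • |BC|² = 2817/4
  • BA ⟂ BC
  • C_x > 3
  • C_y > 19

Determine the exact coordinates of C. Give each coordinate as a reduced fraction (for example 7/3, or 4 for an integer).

C = (21, 77/2)

1. C_x = 21  [[BA ⟂ BC ⇒ 13x-12y+189=0] ∩ [|C−(3, 19)|²=2817/4]]
2. C_y = 77/2  [[BA ⟂ BC ⇒ 13x-12y+189=0] ∩ [|C−(3, 19)|²=2817/4]]
   so C = (21, 77/2)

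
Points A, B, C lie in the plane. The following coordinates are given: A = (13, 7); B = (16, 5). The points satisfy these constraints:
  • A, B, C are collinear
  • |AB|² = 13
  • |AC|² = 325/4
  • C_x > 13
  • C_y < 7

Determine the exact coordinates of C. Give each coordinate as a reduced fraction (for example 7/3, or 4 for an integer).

1. C_x = 41/2  [[A, B, C are collinear ⇒ 2x+3y-47=0] ∩ [|C−(13, 7)|²=325/4]]
2. C_y = 2  [[A, B, C are collinear ⇒ 2x+3y-47=0] ∩ [|C−(13, 7)|²=325/4]]
   so C = (41/2, 2)

C = (41/2, 2)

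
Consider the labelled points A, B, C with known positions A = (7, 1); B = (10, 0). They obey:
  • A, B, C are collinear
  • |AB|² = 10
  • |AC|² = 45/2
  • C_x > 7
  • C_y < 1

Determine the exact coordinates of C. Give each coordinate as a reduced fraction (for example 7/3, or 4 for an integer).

C = (23/2, -1/2)

1. C_x = 23/2  [[A, B, C are collinear ⇒ 1x+3y-10=0] ∩ [|C−(7, 1)|²=45/2]]
2. C_y = -1/2  [[A, B, C are collinear ⇒ 1x+3y-10=0] ∩ [|C−(7, 1)|²=45/2]]
   so C = (23/2, -1/2)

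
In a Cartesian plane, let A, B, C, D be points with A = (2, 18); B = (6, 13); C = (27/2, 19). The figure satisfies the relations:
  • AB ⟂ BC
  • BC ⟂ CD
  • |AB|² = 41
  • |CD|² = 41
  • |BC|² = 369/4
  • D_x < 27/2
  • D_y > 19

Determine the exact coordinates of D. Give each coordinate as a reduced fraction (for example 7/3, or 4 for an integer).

D = (19/2, 24)

1. D_x = 19/2  [[BC ⟂ CD ⇒ 15/2x+6y-861/4=0] ∩ [|D−(27/2, 19)|²=41]]
2. D_y = 24  [[BC ⟂ CD ⇒ 15/2x+6y-861/4=0] ∩ [|D−(27/2, 19)|²=41]]
   so D = (19/2, 24)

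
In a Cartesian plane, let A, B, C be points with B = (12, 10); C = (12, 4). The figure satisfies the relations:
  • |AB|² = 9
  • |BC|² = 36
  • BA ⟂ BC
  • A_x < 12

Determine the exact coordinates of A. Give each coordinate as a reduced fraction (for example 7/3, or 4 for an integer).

A = (9, 10)

1. A_x = 9  [[BA ⟂ BC ⇒ -6y+60=0] ∩ [|A−(12, 10)|²=9]]
2. A_y = 10  [[BA ⟂ BC ⇒ -6y+60=0] ∩ [|A−(12, 10)|²=9]]
   so A = (9, 10)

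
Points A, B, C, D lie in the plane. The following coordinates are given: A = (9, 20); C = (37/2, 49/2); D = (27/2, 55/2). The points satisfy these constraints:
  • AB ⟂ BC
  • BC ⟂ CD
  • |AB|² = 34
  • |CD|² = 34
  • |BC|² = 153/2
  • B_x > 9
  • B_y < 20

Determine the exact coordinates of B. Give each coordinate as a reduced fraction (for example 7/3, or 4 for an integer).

1. B_x = 14  [[BC ⟂ CD ⇒ 5x-3y-19=0] ∩ [|B−(9, 20)|²=34]]
2. B_y = 17  [[BC ⟂ CD ⇒ 5x-3y-19=0] ∩ [|B−(9, 20)|²=34]]
   so B = (14, 17)

B = (14, 17)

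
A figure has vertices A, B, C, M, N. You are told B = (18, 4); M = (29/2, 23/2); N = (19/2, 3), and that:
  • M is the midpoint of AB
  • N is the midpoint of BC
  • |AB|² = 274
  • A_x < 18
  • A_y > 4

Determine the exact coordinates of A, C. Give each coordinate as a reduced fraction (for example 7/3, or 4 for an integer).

1. A_x = 11  [A = 2·M−B = 2·(29/2, 23/2)−(18, 4)]
2. A_y = 19  [A = 2·M−B = 2·(29/2, 23/2)−(18, 4)]
   so A = (11, 19)
3. C_x = 1  [C = 2·N−B = 2·(19/2, 3)−(18, 4)]
4. C_y = 2  [C = 2·N−B = 2·(19/2, 3)−(18, 4)]
   so C = (1, 2)

A = (11, 19)
C = (1, 2)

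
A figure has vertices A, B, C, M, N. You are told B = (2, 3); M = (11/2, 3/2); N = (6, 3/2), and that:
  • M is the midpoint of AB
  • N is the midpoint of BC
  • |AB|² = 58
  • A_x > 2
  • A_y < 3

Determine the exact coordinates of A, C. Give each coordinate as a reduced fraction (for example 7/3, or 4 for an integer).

1. A_x = 9  [A = 2·M−B = 2·(11/2, 3/2)−(2, 3)]
2. A_y = 0  [A = 2·M−B = 2·(11/2, 3/2)−(2, 3)]
   so A = (9, 0)
3. C_x = 10  [C = 2·N−B = 2·(6, 3/2)−(2, 3)]
4. C_y = 0  [C = 2·N−B = 2·(6, 3/2)−(2, 3)]
   so C = (10, 0)

A = (9, 0)
C = (10, 0)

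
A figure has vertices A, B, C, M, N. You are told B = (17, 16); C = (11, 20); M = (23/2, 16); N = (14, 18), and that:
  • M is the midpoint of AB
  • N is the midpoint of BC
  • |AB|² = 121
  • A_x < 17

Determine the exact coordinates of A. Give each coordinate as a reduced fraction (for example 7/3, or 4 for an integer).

A = (6, 16)

1. A_x = 6  [A = 2·M−B = 2·(23/2, 16)−(17, 16)]
2. A_y = 16  [A = 2·M−B = 2·(23/2, 16)−(17, 16)]
   so A = (6, 16)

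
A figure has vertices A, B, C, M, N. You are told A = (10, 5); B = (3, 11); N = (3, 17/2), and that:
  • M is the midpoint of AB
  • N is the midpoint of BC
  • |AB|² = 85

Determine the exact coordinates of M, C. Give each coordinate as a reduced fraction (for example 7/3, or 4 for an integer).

M = (13/2, 8)
C = (3, 6)

1. M_x = 13/2  [2·M = A+B = (10, 5)+(3, 11)]
2. M_y = 8  [2·M = A+B = (10, 5)+(3, 11)]
   so M = (13/2, 8)
3. C_x = 3  [C = 2·N−B = 2·(3, 17/2)−(3, 11)]
4. C_y = 6  [C = 2·N−B = 2·(3, 17/2)−(3, 11)]
   so C = (3, 6)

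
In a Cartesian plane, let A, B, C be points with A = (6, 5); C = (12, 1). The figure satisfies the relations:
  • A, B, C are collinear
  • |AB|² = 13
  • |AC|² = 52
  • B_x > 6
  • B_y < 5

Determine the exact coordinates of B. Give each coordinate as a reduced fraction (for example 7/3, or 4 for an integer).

1. B_x = 9  [[A, B, C are collinear ⇒ -4x-6y+54=0] ∩ [|B−(6, 5)|²=13]]
2. B_y = 3  [[A, B, C are collinear ⇒ -4x-6y+54=0] ∩ [|B−(6, 5)|²=13]]
   so B = (9, 3)

B = (9, 3)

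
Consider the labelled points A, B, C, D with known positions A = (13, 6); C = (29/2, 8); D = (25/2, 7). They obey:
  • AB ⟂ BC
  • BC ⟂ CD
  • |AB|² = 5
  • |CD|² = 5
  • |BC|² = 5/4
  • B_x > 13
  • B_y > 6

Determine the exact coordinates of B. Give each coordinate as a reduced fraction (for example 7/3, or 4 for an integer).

1. B_x = 15  [[BC ⟂ CD ⇒ 2x+1y-37=0] ∩ [|B−(13, 6)|²=5]]
2. B_y = 7  [[BC ⟂ CD ⇒ 2x+1y-37=0] ∩ [|B−(13, 6)|²=5]]
   so B = (15, 7)

B = (15, 7)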